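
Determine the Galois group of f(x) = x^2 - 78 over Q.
Gal(K/Q) = Z/2Z (cyclic of order 2)

x^2 - 78 is irreducible over Q since 78 is not a rational square. The splitting field Q(sqrt(78)) has degree 2 over Q, and its unique nontrivial automorphism is sqrt(78) ↦ -sqrt(78). Hence Gal(Q(sqrt(78))/Q) = Z/2Z.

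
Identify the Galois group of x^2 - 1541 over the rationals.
Gal(K/Q) = Z/2Z (cyclic of order 2)

x^2 - 1541 is irreducible over Q since 1541 is not a rational square. The splitting field Q(sqrt(1541)) has degree 2 over Q, and its unique nontrivial automorphism is sqrt(1541) ↦ -sqrt(1541). Hence Gal(Q(sqrt(1541))/Q) = Z/2Z.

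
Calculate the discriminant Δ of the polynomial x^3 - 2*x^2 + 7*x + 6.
Δ = -3468

For x^3 + a x^2 + b x + c the discriminant is Δ = 18 a b c - 4 a^3 c + a^2 b^2 - 4 b^3 - 27 c^2.
Plug a = -2, b = 7, c = 6:
  18*(-2)*(7)*(6) - 4*(-2)^3*(6) + (-2)^2*(7)^2 - 4*(7)^3 - 27*(6)^2
  = -1512 + (192) + 196 + (-1372) + (-972)
  = -3468.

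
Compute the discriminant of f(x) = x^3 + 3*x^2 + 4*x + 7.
Δ = -679

For x^3 + a x^2 + b x + c the discriminant is Δ = 18 a b c - 4 a^3 c + a^2 b^2 - 4 b^3 - 27 c^2.
Plug a = 3, b = 4, c = 7:
  18*(3)*(4)*(7) - 4*(3)^3*(7) + (3)^2*(4)^2 - 4*(4)^3 - 27*(7)^2
  = 1512 + (-756) + 144 + (-256) + (-1323)
  = -679.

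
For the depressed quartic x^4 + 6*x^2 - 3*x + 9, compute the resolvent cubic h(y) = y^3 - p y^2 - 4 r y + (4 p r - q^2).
h(y) = y^3 - 6*y^2 - 36*y + 207

Identify coefficients: p = 6, q = -3, r = 9.
Plug into h(y) = y^3 - p y^2 - 4 r y + (4 p r - q^2):
  h(y) = y^3 - (6) y^2 - 4*(9) y + (4*(6)*(9) - (-3)^2)
       = y^3 + (-6) y^2 + (-36) y + (207).
Simplifying: h(y) = y^3 - 6*y^2 - 36*y + 207.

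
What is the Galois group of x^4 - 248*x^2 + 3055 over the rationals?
Gal(K/Q) = V_4 (Klein four-group, Z/2Z × Z/2Z)

f factors as (x^2 - 13)(x^2 - 235), so the splitting field is K = Q(sqrt(13), sqrt(235)). The elements 13, 235, 3055 are all non-squares in Q, so sqrt(13) and sqrt(235) generate independent quadratic extensions. Thus [K:Q] = 4 and Gal(K/Q) is generated by the two order-2 automorphisms sqrt(13) ↦ -sqrt(13) and sqrt(235) ↦ -sqrt(235), giving V_4.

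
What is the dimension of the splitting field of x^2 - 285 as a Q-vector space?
[K:Q] = 2

The polynomial x^2 - 285 is irreducible over Q since 285 is not a perfect square. Its splitting field is Q(sqrt(285)), which has degree 2 over Q.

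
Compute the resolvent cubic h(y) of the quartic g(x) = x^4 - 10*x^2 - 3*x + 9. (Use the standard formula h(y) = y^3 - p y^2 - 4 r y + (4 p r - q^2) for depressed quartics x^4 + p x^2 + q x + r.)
h(y) = y^3 + 10*y^2 - 36*y - 369

Identify coefficients: p = -10, q = -3, r = 9.
Plug into h(y) = y^3 - p y^2 - 4 r y + (4 p r - q^2):
  h(y) = y^3 - (-10) y^2 - 4*(9) y + (4*(-10)*(9) - (-3)^2)
       = y^3 + (10) y^2 + (-36) y + (-369).
Simplifying: h(y) = y^3 + 10*y^2 - 36*y - 369.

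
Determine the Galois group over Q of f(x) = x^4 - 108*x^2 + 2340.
Gal(K/Q) = V_4 (Klein four-group, Z/2Z × Z/2Z)

f factors as (x^2 - 30)(x^2 - 78), so the splitting field is K = Q(sqrt(30), sqrt(78)). The elements 30, 78, 2340 are all non-squares in Q, so sqrt(30) and sqrt(78) generate independent quadratic extensions. Thus [K:Q] = 4 and Gal(K/Q) is generated by the two order-2 automorphisms sqrt(30) ↦ -sqrt(30) and sqrt(78) ↦ -sqrt(78), giving V_4.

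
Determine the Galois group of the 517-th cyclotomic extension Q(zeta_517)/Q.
|Gal(Q(zeta_517)/Q)| = phi(517) = 460; group ≅ (Z/517Z)^* ≅ Z/10Z × Z/46Z

The n-th cyclotomic polynomial Φ_517(x) is the minimal polynomial of zeta_517 over Q and has degree phi(517) = 460. So Q(zeta_517) is a degree-460 Galois extension with Galois group (Z/517Z)^*. By CRT, (Z/517Z)^* ≅ (Z/11Z)^* × (Z/47Z)^*. Each prime-power unit group is (Z/11Z)^* ≅ Z/10Z; (Z/47Z)^* ≅ Z/46Z. Hence Gal(Q(zeta_517)/Q) ≅ Z/10Z × Z/46Z.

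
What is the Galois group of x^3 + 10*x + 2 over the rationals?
Gal(K/Q) = S_3 (symmetric group of order 6)

Compute the discriminant of x^3 + (0)*x^2 + (10)*x + (2): Δ = -4108. Since Δ is not a rational square, the Galois group is not contained in A_3; it must be the full S_3 (irreducibility of the cubic rules out anything smaller).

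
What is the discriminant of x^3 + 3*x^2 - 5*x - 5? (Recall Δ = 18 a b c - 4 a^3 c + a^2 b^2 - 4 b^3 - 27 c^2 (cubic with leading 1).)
Δ = 1940

For x^3 + a x^2 + b x + c the discriminant is Δ = 18 a b c - 4 a^3 c + a^2 b^2 - 4 b^3 - 27 c^2.
Plug a = 3, b = -5, c = -5:
  18*(3)*(-5)*(-5) - 4*(3)^3*(-5) + (3)^2*(-5)^2 - 4*(-5)^3 - 27*(-5)^2
  = 1350 + (540) + 225 + (500) + (-675)
  = 1940.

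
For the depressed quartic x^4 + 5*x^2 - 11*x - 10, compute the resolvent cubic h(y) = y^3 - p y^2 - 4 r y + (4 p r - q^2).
h(y) = y^3 - 5*y^2 + 40*y - 321

Identify coefficients: p = 5, q = -11, r = -10.
Plug into h(y) = y^3 - p y^2 - 4 r y + (4 p r - q^2):
  h(y) = y^3 - (5) y^2 - 4*(-10) y + (4*(5)*(-10) - (-11)^2)
       = y^3 + (-5) y^2 + (40) y + (-321).
Simplifying: h(y) = y^3 - 5*y^2 + 40*y - 321.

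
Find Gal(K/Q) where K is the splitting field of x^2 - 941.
Gal(K/Q) = Z/2Z (cyclic of order 2)

x^2 - 941 is irreducible over Q since 941 is not a rational square. The splitting field Q(sqrt(941)) has degree 2 over Q, and its unique nontrivial automorphism is sqrt(941) ↦ -sqrt(941). Hence Gal(Q(sqrt(941))/Q) = Z/2Z.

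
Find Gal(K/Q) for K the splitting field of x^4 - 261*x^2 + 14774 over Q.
Gal(K/Q) = V_4 (Klein four-group, Z/2Z × Z/2Z)

f factors as (x^2 - 178)(x^2 - 83), so the splitting field is K = Q(sqrt(178), sqrt(83)). The elements 178, 83, 14774 are all non-squares in Q, so sqrt(178) and sqrt(83) generate independent quadratic extensions. Thus [K:Q] = 4 and Gal(K/Q) is generated by the two order-2 automorphisms sqrt(178) ↦ -sqrt(178) and sqrt(83) ↦ -sqrt(83), giving V_4.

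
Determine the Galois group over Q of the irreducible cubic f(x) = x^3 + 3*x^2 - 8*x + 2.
Gal(K/Q) = S_3 (symmetric group of order 6)

Compute the discriminant of x^3 + (3)*x^2 + (-8)*x + (2): Δ = 1436. Since Δ is not a rational square, the Galois group is not contained in A_3; it must be the full S_3 (irreducibility of the cubic rules out anything smaller).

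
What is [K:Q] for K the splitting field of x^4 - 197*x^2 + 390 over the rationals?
[K:Q] = 4

f factors as (x^2 - 195)(x^2 - 2); the splitting field is K = Q(sqrt(195), sqrt(2)). Since 195, 2, and 390 are all non-squares in Q, the three subfields Q(sqrt(195)), Q(sqrt(2)), Q(sqrt(390)) are distinct degree-2 extensions, so [K:Q] = 4 (Klein four Galois group).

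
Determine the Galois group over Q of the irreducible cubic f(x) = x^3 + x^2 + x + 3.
Gal(K/Q) = S_3 (symmetric group of order 6)

Compute the discriminant of x^3 + (1)*x^2 + (1)*x + (3): Δ = -204. Since Δ is not a rational square, the Galois group is not contained in A_3; it must be the full S_3 (irreducibility of the cubic rules out anything smaller).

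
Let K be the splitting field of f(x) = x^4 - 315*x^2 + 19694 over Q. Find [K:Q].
[K:Q] = 4

f factors as (x^2 - 229)(x^2 - 86); the splitting field is K = Q(sqrt(229), sqrt(86)). Since 229, 86, and 19694 are all non-squares in Q, the three subfields Q(sqrt(229)), Q(sqrt(86)), Q(sqrt(19694)) are distinct degree-2 extensions, so [K:Q] = 4 (Klein four Galois group).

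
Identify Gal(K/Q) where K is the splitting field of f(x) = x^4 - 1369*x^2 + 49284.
Gal(K/Q) = Z/2Z (cyclic of order 2)

f factors as (x^2 - 1332)(x^2 - 37), so the splitting field is K = Q(sqrt(1332), sqrt(37)). The squarefree part of 1332 is 37 and the squarefree part of 37 is also 37, so sqrt(1332) and sqrt(37) are both rational multiples of sqrt(37). Hence Q(sqrt(1332)) = Q(sqrt(37)) = Q(sqrt(37)), and the splitting field collapses to a single degree-2 extension with Galois group Z/2Z.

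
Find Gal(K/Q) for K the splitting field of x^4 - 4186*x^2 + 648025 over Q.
Gal(K/Q) = Z/2Z (cyclic of order 2)

f factors as (x^2 - 161)(x^2 - 4025), so the splitting field is K = Q(sqrt(161), sqrt(4025)). The squarefree part of 161 is 161 and the squarefree part of 4025 is also 161, so sqrt(161) and sqrt(4025) are both rational multiples of sqrt(161). Hence Q(sqrt(161)) = Q(sqrt(4025)) = Q(sqrt(161)), and the splitting field collapses to a single degree-2 extension with Galois group Z/2Z.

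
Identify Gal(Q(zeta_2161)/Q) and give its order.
|Gal(Q(zeta_2161)/Q)| = phi(2161) = 2160; group ≅ (Z/2161Z)^* ≅ Z/2160Z

The n-th cyclotomic polynomial Φ_2161(x) is the minimal polynomial of zeta_2161 over Q and has degree phi(2161) = 2160. So Q(zeta_2161) is a degree-2160 Galois extension with Galois group (Z/2161Z)^*. (Z/2161Z)^* is cyclic since 2161 is an odd prime power (or 4). Hence Gal(Q(zeta_2161)/Q) ≅ Z/2160Z.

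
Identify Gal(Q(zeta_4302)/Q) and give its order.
|Gal(Q(zeta_4302)/Q)| = phi(4302) = 1428; group ≅ (Z/4302Z)^* ≅ Z/6Z × Z/238Z

The n-th cyclotomic polynomial Φ_4302(x) is the minimal polynomial of zeta_4302 over Q and has degree phi(4302) = 1428. So Q(zeta_4302) is a degree-1428 Galois extension with Galois group (Z/4302Z)^*. By CRT, (Z/4302Z)^* ≅ (Z/2Z)^* × (Z/9Z)^* × (Z/239Z)^*. Each prime-power unit group is (Z/2Z)^* ≅ trivial group (order 1); (Z/9Z)^* ≅ Z/6Z; (Z/239Z)^* ≅ Z/238Z. Hence Gal(Q(zeta_4302)/Q) ≅ Z/6Z × Z/238Z.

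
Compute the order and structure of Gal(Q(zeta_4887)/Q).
|Gal(Q(zeta_4887)/Q)| = phi(4887) = 3240; group ≅ (Z/4887Z)^* ≅ Z/18Z × Z/180Z

The n-th cyclotomic polynomial Φ_4887(x) is the minimal polynomial of zeta_4887 over Q and has degree phi(4887) = 3240. So Q(zeta_4887) is a degree-3240 Galois extension with Galois group (Z/4887Z)^*. By CRT, (Z/4887Z)^* ≅ (Z/27Z)^* × (Z/181Z)^*. Each prime-power unit group is (Z/27Z)^* ≅ Z/18Z; (Z/181Z)^* ≅ Z/180Z. Hence Gal(Q(zeta_4887)/Q) ≅ Z/18Z × Z/180Z.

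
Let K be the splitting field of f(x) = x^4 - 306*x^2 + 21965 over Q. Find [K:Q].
[K:Q] = 4

f factors as (x^2 - 191)(x^2 - 115); the splitting field is K = Q(sqrt(191), sqrt(115)). Since 191, 115, and 21965 are all non-squares in Q, the three subfields Q(sqrt(191)), Q(sqrt(115)), Q(sqrt(21965)) are distinct degree-2 extensions, so [K:Q] = 4 (Klein four Galois group).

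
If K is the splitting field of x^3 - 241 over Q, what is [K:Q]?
[K:Q] = 6

x^3 - 241 has one real root r = 241^(1/3) and two complex roots r*zeta_3, r*zeta_3^2 where zeta_3 = e^(2*pi*i/3). The splitting field is Q(r, zeta_3). [Q(r):Q] = 3 and [Q(zeta_3):Q] = 2 with gcd = 1, so [Q(r, zeta_3):Q] = 3 * 2 = 6.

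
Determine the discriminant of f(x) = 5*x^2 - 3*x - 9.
Δ = 189

For a quadratic a x^2 + b x + c the discriminant is Δ = b^2 - 4ac = (-3)^2 - 4*(5)*(-9) = 9 - (-180) = 189.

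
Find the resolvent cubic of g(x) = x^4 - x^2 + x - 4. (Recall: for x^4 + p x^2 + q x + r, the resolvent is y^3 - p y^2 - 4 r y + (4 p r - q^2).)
h(y) = y^3 + y^2 + 16*y + 15

Identify coefficients: p = -1, q = 1, r = -4.
Plug into h(y) = y^3 - p y^2 - 4 r y + (4 p r - q^2):
  h(y) = y^3 - (-1) y^2 - 4*(-4) y + (4*(-1)*(-4) - (1)^2)
       = y^3 + (1) y^2 + (16) y + (15).
Simplifying: h(y) = y^3 + y^2 + 16*y + 15.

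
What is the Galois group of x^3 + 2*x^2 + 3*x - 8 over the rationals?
Gal(K/Q) = S_3 (symmetric group of order 6)

Compute the discriminant of x^3 + (2)*x^2 + (3)*x + (-8): Δ = -2408. Since Δ is not a rational square, the Galois group is not contained in A_3; it must be the full S_3 (irreducibility of the cubic rules out anything smaller).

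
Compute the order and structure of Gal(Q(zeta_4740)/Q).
|Gal(Q(zeta_4740)/Q)| = phi(4740) = 1248; group ≅ (Z/4740Z)^* ≅ Z/2Z × Z/2Z × Z/4Z × Z/78Z

The n-th cyclotomic polynomial Φ_4740(x) is the minimal polynomial of zeta_4740 over Q and has degree phi(4740) = 1248. So Q(zeta_4740) is a degree-1248 Galois extension with Galois group (Z/4740Z)^*. By CRT, (Z/4740Z)^* ≅ (Z/4Z)^* × (Z/3Z)^* × (Z/5Z)^* × (Z/79Z)^*. Each prime-power unit group is (Z/4Z)^* ≅ Z/2Z; (Z/3Z)^* ≅ Z/2Z; (Z/5Z)^* ≅ Z/4Z; (Z/79Z)^* ≅ Z/78Z. Hence Gal(Q(zeta_4740)/Q) ≅ Z/2Z × Z/2Z × Z/4Z × Z/78Z.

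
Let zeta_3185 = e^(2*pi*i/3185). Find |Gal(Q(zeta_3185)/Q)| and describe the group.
|Gal(Q(zeta_3185)/Q)| = phi(3185) = 2016; group ≅ (Z/3185Z)^* ≅ Z/4Z × Z/12Z × Z/42Z

The n-th cyclotomic polynomial Φ_3185(x) is the minimal polynomial of zeta_3185 over Q and has degree phi(3185) = 2016. So Q(zeta_3185) is a degree-2016 Galois extension with Galois group (Z/3185Z)^*. By CRT, (Z/3185Z)^* ≅ (Z/5Z)^* × (Z/49Z)^* × (Z/13Z)^*. Each prime-power unit group is (Z/5Z)^* ≅ Z/4Z; (Z/49Z)^* ≅ Z/42Z; (Z/13Z)^* ≅ Z/12Z. Hence Gal(Q(zeta_3185)/Q) ≅ Z/4Z × Z/12Z × Z/42Z.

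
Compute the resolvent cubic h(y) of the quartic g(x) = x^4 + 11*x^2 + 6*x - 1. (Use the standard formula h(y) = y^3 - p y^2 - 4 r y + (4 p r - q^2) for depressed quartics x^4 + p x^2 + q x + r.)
h(y) = y^3 - 11*y^2 + 4*y - 80

Identify coefficients: p = 11, q = 6, r = -1.
Plug into h(y) = y^3 - p y^2 - 4 r y + (4 p r - q^2):
  h(y) = y^3 - (11) y^2 - 4*(-1) y + (4*(11)*(-1) - (6)^2)
       = y^3 + (-11) y^2 + (4) y + (-80).
Simplifying: h(y) = y^3 - 11*y^2 + 4*y - 80.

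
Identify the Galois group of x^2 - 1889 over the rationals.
Gal(K/Q) = Z/2Z (cyclic of order 2)

x^2 - 1889 is irreducible over Q since 1889 is not a rational square. The splitting field Q(sqrt(1889)) has degree 2 over Q, and its unique nontrivial automorphism is sqrt(1889) ↦ -sqrt(1889). Hence Gal(Q(sqrt(1889))/Q) = Z/2Z.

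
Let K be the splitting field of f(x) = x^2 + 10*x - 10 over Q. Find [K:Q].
[K:Q] = 2

The discriminant of x^2 + (10)*x + (-10) is b^2 - 4c = 100 - (-40) = 140. Since 140 is not a perfect square in Q, the polynomial is irreducible over Q. Its two roots generate a degree-2 extension, so [K:Q] = 2.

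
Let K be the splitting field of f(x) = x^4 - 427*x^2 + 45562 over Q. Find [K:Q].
[K:Q] = 4

f factors as (x^2 - 209)(x^2 - 218); the splitting field is K = Q(sqrt(209), sqrt(218)). Since 209, 218, and 45562 are all non-squares in Q, the three subfields Q(sqrt(209)), Q(sqrt(218)), Q(sqrt(45562)) are distinct degree-2 extensions, so [K:Q] = 4 (Klein four Galois group).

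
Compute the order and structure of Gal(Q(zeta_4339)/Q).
|Gal(Q(zeta_4339)/Q)| = phi(4339) = 4338; group ≅ (Z/4339Z)^* ≅ Z/4338Z

The n-th cyclotomic polynomial Φ_4339(x) is the minimal polynomial of zeta_4339 over Q and has degree phi(4339) = 4338. So Q(zeta_4339) is a degree-4338 Galois extension with Galois group (Z/4339Z)^*. (Z/4339Z)^* is cyclic since 4339 is an odd prime power (or 4). Hence Gal(Q(zeta_4339)/Q) ≅ Z/4338Z.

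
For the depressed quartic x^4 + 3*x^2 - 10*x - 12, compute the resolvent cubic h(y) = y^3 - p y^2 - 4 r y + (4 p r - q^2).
h(y) = y^3 - 3*y^2 + 48*y - 244

Identify coefficients: p = 3, q = -10, r = -12.
Plug into h(y) = y^3 - p y^2 - 4 r y + (4 p r - q^2):
  h(y) = y^3 - (3) y^2 - 4*(-12) y + (4*(3)*(-12) - (-10)^2)
       = y^3 + (-3) y^2 + (48) y + (-244).
Simplifying: h(y) = y^3 - 3*y^2 + 48*y - 244.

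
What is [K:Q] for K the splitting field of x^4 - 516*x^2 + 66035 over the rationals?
[K:Q] = 4

f factors as (x^2 - 235)(x^2 - 281); the splitting field is K = Q(sqrt(235), sqrt(281)). Since 235, 281, and 66035 are all non-squares in Q, the three subfields Q(sqrt(235)), Q(sqrt(281)), Q(sqrt(66035)) are distinct degree-2 extensions, so [K:Q] = 4 (Klein four Galois group).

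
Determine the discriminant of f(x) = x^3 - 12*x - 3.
Δ = 6669

For a depressed cubic x^3 + p x + q the discriminant is Δ = -4 p^3 - 27 q^2 = -4*(-12)^3 - 27*(-3)^2 = 6912 - 243 = 6669.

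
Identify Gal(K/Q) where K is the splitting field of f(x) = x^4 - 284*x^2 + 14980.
Gal(K/Q) = V_4 (Klein four-group, Z/2Z × Z/2Z)

f factors as (x^2 - 70)(x^2 - 214), so the splitting field is K = Q(sqrt(70), sqrt(214)). The elements 70, 214, 14980 are all non-squares in Q, so sqrt(70) and sqrt(214) generate independent quadratic extensions. Thus [K:Q] = 4 and Gal(K/Q) is generated by the two order-2 automorphisms sqrt(70) ↦ -sqrt(70) and sqrt(214) ↦ -sqrt(214), giving V_4.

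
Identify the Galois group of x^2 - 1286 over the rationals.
Gal(K/Q) = Z/2Z (cyclic of order 2)

x^2 - 1286 is irreducible over Q since 1286 is not a rational square. The splitting field Q(sqrt(1286)) has degree 2 over Q, and its unique nontrivial automorphism is sqrt(1286) ↦ -sqrt(1286). Hence Gal(Q(sqrt(1286))/Q) = Z/2Z.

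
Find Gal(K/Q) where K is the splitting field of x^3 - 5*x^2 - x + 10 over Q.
Gal(K/Q) = S_3 (symmetric group of order 6)

Compute the discriminant of x^3 + (-5)*x^2 + (-1)*x + (10): Δ = 3229. Since Δ is not a rational square, the Galois group is not contained in A_3; it must be the full S_3 (irreducibility of the cubic rules out anything smaller).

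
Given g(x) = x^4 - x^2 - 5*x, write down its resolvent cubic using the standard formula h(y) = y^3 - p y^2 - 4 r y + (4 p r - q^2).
h(y) = y^3 + y^2 - 25

Identify coefficients: p = -1, q = -5, r = 0.
Plug into h(y) = y^3 - p y^2 - 4 r y + (4 p r - q^2):
  h(y) = y^3 - (-1) y^2 - 4*(0) y + (4*(-1)*(0) - (-5)^2)
       = y^3 + (1) y^2 + (0) y + (-25).
Simplifying: h(y) = y^3 + y^2 - 25.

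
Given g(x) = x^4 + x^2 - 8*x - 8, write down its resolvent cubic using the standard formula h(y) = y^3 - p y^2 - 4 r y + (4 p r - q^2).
h(y) = y^3 - y^2 + 32*y - 96

Identify coefficients: p = 1, q = -8, r = -8.
Plug into h(y) = y^3 - p y^2 - 4 r y + (4 p r - q^2):
  h(y) = y^3 - (1) y^2 - 4*(-8) y + (4*(1)*(-8) - (-8)^2)
       = y^3 + (-1) y^2 + (32) y + (-96).
Simplifying: h(y) = y^3 - y^2 + 32*y - 96.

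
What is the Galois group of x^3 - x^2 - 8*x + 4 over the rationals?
Gal(K/Q) = S_3 (symmetric group of order 6)

Compute the discriminant of x^3 + (-1)*x^2 + (-8)*x + (4): Δ = 2272. Since Δ is not a rational square, the Galois group is not contained in A_3; it must be the full S_3 (irreducibility of the cubic rules out anything smaller).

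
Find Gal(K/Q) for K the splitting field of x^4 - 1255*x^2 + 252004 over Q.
Gal(K/Q) = Z/2Z (cyclic of order 2)

f factors as (x^2 - 251)(x^2 - 1004), so the splitting field is K = Q(sqrt(251), sqrt(1004)). The squarefree part of 251 is 251 and the squarefree part of 1004 is also 251, so sqrt(251) and sqrt(1004) are both rational multiples of sqrt(251). Hence Q(sqrt(251)) = Q(sqrt(1004)) = Q(sqrt(251)), and the splitting field collapses to a single degree-2 extension with Galois group Z/2Z.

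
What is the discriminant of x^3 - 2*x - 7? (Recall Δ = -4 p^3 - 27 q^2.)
Δ = -1291

For a depressed cubic x^3 + p x + q the discriminant is Δ = -4 p^3 - 27 q^2 = -4*(-2)^3 - 27*(-7)^2 = 32 - 1323 = -1291.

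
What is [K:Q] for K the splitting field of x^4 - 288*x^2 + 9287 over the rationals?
[K:Q] = 4

f factors as (x^2 - 251)(x^2 - 37); the splitting field is K = Q(sqrt(251), sqrt(37)). Since 251, 37, and 9287 are all non-squares in Q, the three subfields Q(sqrt(251)), Q(sqrt(37)), Q(sqrt(9287)) are distinct degree-2 extensions, so [K:Q] = 4 (Klein four Galois group).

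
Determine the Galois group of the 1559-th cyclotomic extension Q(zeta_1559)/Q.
|Gal(Q(zeta_1559)/Q)| = phi(1559) = 1558; group ≅ (Z/1559Z)^* ≅ Z/1558Z

The n-th cyclotomic polynomial Φ_1559(x) is the minimal polynomial of zeta_1559 over Q and has degree phi(1559) = 1558. So Q(zeta_1559) is a degree-1558 Galois extension with Galois group (Z/1559Z)^*. (Z/1559Z)^* is cyclic since 1559 is an odd prime power (or 4). Hence Gal(Q(zeta_1559)/Q) ≅ Z/1558Z.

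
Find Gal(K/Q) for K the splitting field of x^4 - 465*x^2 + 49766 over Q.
Gal(K/Q) = V_4 (Klein four-group, Z/2Z × Z/2Z)

f factors as (x^2 - 298)(x^2 - 167), so the splitting field is K = Q(sqrt(298), sqrt(167)). The elements 298, 167, 49766 are all non-squares in Q, so sqrt(298) and sqrt(167) generate independent quadratic extensions. Thus [K:Q] = 4 and Gal(K/Q) is generated by the two order-2 automorphisms sqrt(298) ↦ -sqrt(298) and sqrt(167) ↦ -sqrt(167), giving V_4.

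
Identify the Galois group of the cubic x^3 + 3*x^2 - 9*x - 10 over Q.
Gal(K/Q) = S_3 (symmetric group of order 6)

Compute the discriminant of x^3 + (3)*x^2 + (-9)*x + (-10): Δ = 6885. Since Δ is not a rational square, the Galois group is not contained in A_3; it must be the full S_3 (irreducibility of the cubic rules out anything smaller).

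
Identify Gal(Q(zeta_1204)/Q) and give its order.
|Gal(Q(zeta_1204)/Q)| = phi(1204) = 504; group ≅ (Z/1204Z)^* ≅ Z/2Z × Z/6Z × Z/42Z

The n-th cyclotomic polynomial Φ_1204(x) is the minimal polynomial of zeta_1204 over Q and has degree phi(1204) = 504. So Q(zeta_1204) is a degree-504 Galois extension with Galois group (Z/1204Z)^*. By CRT, (Z/1204Z)^* ≅ (Z/4Z)^* × (Z/7Z)^* × (Z/43Z)^*. Each prime-power unit group is (Z/4Z)^* ≅ Z/2Z; (Z/7Z)^* ≅ Z/6Z; (Z/43Z)^* ≅ Z/42Z. Hence Gal(Q(zeta_1204)/Q) ≅ Z/2Z × Z/6Z × Z/42Z.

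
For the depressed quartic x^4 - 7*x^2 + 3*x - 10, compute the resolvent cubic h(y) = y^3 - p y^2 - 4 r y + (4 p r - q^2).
h(y) = y^3 + 7*y^2 + 40*y + 271

Identify coefficients: p = -7, q = 3, r = -10.
Plug into h(y) = y^3 - p y^2 - 4 r y + (4 p r - q^2):
  h(y) = y^3 - (-7) y^2 - 4*(-10) y + (4*(-7)*(-10) - (3)^2)
       = y^3 + (7) y^2 + (40) y + (271).
Simplifying: h(y) = y^3 + 7*y^2 + 40*y + 271.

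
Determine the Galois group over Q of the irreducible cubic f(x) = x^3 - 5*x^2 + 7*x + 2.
Gal(K/Q) = S_3 (symmetric group of order 6)

Compute the discriminant of x^3 + (-5)*x^2 + (7)*x + (2): Δ = -515. Since Δ is not a rational square, the Galois group is not contained in A_3; it must be the full S_3 (irreducibility of the cubic rules out anything smaller).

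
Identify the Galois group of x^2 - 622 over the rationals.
Gal(K/Q) = Z/2Z (cyclic of order 2)

x^2 - 622 is irreducible over Q since 622 is not a rational square. The splitting field Q(sqrt(622)) has degree 2 over Q, and its unique nontrivial automorphism is sqrt(622) ↦ -sqrt(622). Hence Gal(Q(sqrt(622))/Q) = Z/2Z.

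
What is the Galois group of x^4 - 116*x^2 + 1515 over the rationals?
Gal(K/Q) = V_4 (Klein four-group, Z/2Z × Z/2Z)

f factors as (x^2 - 15)(x^2 - 101), so the splitting field is K = Q(sqrt(15), sqrt(101)). The elements 15, 101, 1515 are all non-squares in Q, so sqrt(15) and sqrt(101) generate independent quadratic extensions. Thus [K:Q] = 4 and Gal(K/Q) is generated by the two order-2 automorphisms sqrt(15) ↦ -sqrt(15) and sqrt(101) ↦ -sqrt(101), giving V_4.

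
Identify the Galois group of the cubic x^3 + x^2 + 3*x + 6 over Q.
Gal(K/Q) = S_3 (symmetric group of order 6)

Compute the discriminant of x^3 + (1)*x^2 + (3)*x + (6): Δ = -771. Since Δ is not a rational square, the Galois group is not contained in A_3; it must be the full S_3 (irreducibility of the cubic rules out anything smaller).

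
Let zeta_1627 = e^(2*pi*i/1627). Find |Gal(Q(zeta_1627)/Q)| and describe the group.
|Gal(Q(zeta_1627)/Q)| = phi(1627) = 1626; group ≅ (Z/1627Z)^* ≅ Z/1626Z

The n-th cyclotomic polynomial Φ_1627(x) is the minimal polynomial of zeta_1627 over Q and has degree phi(1627) = 1626. So Q(zeta_1627) is a degree-1626 Galois extension with Galois group (Z/1627Z)^*. (Z/1627Z)^* is cyclic since 1627 is an odd prime power (or 4). Hence Gal(Q(zeta_1627)/Q) ≅ Z/1626Z.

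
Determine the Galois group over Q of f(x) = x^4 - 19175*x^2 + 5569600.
Gal(K/Q) = Z/2Z (cyclic of order 2)

f factors as (x^2 - 295)(x^2 - 18880), so the splitting field is K = Q(sqrt(295), sqrt(18880)). The squarefree part of 295 is 295 and the squarefree part of 18880 is also 295, so sqrt(295) and sqrt(18880) are both rational multiples of sqrt(295). Hence Q(sqrt(295)) = Q(sqrt(18880)) = Q(sqrt(295)), and the splitting field collapses to a single degree-2 extension with Galois group Z/2Z.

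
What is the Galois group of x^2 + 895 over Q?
Gal(K/Q) = Z/2Z (cyclic of order 2)

x^2 + 895 is irreducible over Q since -895 is not a rational square. The splitting field Q(sqrt(-895)) has degree 2 over Q, and its unique nontrivial automorphism is sqrt(-895) ↦ -sqrt(-895). Hence Gal(Q(sqrt(-895))/Q) = Z/2Z.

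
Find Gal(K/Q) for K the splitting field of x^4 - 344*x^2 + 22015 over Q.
Gal(K/Q) = V_4 (Klein four-group, Z/2Z × Z/2Z)

f factors as (x^2 - 259)(x^2 - 85), so the splitting field is K = Q(sqrt(259), sqrt(85)). The elements 259, 85, 22015 are all non-squares in Q, so sqrt(259) and sqrt(85) generate independent quadratic extensions. Thus [K:Q] = 4 and Gal(K/Q) is generated by the two order-2 automorphisms sqrt(259) ↦ -sqrt(259) and sqrt(85) ↦ -sqrt(85), giving V_4.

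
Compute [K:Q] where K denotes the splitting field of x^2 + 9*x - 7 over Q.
[K:Q] = 2

The discriminant of x^2 + (9)*x + (-7) is b^2 - 4c = 81 - (-28) = 109. Since 109 is not a perfect square in Q, the polynomial is irreducible over Q. Its two roots generate a degree-2 extension, so [K:Q] = 2.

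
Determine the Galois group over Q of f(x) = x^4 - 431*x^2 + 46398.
Gal(K/Q) = V_4 (Klein four-group, Z/2Z × Z/2Z)

f factors as (x^2 - 222)(x^2 - 209), so the splitting field is K = Q(sqrt(222), sqrt(209)). The elements 222, 209, 46398 are all non-squares in Q, so sqrt(222) and sqrt(209) generate independent quadratic extensions. Thus [K:Q] = 4 and Gal(K/Q) is generated by the two order-2 automorphisms sqrt(222) ↦ -sqrt(222) and sqrt(209) ↦ -sqrt(209), giving V_4.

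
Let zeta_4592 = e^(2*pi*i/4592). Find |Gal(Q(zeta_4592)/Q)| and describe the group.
|Gal(Q(zeta_4592)/Q)| = phi(4592) = 1920; group ≅ (Z/4592Z)^* ≅ Z/2Z × Z/4Z × Z/6Z × Z/40Z

The n-th cyclotomic polynomial Φ_4592(x) is the minimal polynomial of zeta_4592 over Q and has degree phi(4592) = 1920. So Q(zeta_4592) is a degree-1920 Galois extension with Galois group (Z/4592Z)^*. By CRT, (Z/4592Z)^* ≅ (Z/16Z)^* × (Z/7Z)^* × (Z/41Z)^*. Each prime-power unit group is (Z/16Z)^* ≅ Z/2Z × Z/4Z; (Z/7Z)^* ≅ Z/6Z; (Z/41Z)^* ≅ Z/40Z. Hence Gal(Q(zeta_4592)/Q) ≅ Z/2Z × Z/4Z × Z/6Z × Z/40Z.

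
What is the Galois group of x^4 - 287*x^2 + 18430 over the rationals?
Gal(K/Q) = V_4 (Klein four-group, Z/2Z × Z/2Z)

f factors as (x^2 - 190)(x^2 - 97), so the splitting field is K = Q(sqrt(190), sqrt(97)). The elements 190, 97, 18430 are all non-squares in Q, so sqrt(190) and sqrt(97) generate independent quadratic extensions. Thus [K:Q] = 4 and Gal(K/Q) is generated by the two order-2 automorphisms sqrt(190) ↦ -sqrt(190) and sqrt(97) ↦ -sqrt(97), giving V_4.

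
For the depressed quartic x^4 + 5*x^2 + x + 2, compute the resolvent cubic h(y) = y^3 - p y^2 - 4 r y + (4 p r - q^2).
h(y) = y^3 - 5*y^2 - 8*y + 39

Identify coefficients: p = 5, q = 1, r = 2.
Plug into h(y) = y^3 - p y^2 - 4 r y + (4 p r - q^2):
  h(y) = y^3 - (5) y^2 - 4*(2) y + (4*(5)*(2) - (1)^2)
       = y^3 + (-5) y^2 + (-8) y + (39).
Simplifying: h(y) = y^3 - 5*y^2 - 8*y + 39.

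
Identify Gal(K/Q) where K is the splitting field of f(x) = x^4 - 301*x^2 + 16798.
Gal(K/Q) = V_4 (Klein four-group, Z/2Z × Z/2Z)

f factors as (x^2 - 74)(x^2 - 227), so the splitting field is K = Q(sqrt(74), sqrt(227)). The elements 74, 227, 16798 are all non-squares in Q, so sqrt(74) and sqrt(227) generate independent quadratic extensions. Thus [K:Q] = 4 and Gal(K/Q) is generated by the two order-2 automorphisms sqrt(74) ↦ -sqrt(74) and sqrt(227) ↦ -sqrt(227), giving V_4.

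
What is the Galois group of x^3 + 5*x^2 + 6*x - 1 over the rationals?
Gal(K/Q) = S_3 (symmetric group of order 6)

Compute the discriminant of x^3 + (5)*x^2 + (6)*x + (-1): Δ = -31. Since Δ is not a rational square, the Galois group is not contained in A_3; it must be the full S_3 (irreducibility of the cubic rules out anything smaller).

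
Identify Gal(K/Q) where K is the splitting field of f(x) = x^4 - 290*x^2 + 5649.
Gal(K/Q) = V_4 (Klein four-group, Z/2Z × Z/2Z)

f factors as (x^2 - 21)(x^2 - 269), so the splitting field is K = Q(sqrt(21), sqrt(269)). The elements 21, 269, 5649 are all non-squares in Q, so sqrt(21) and sqrt(269) generate independent quadratic extensions. Thus [K:Q] = 4 and Gal(K/Q) is generated by the two order-2 automorphisms sqrt(21) ↦ -sqrt(21) and sqrt(269) ↦ -sqrt(269), giving V_4.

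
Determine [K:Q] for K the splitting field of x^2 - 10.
[K:Q] = 2

The polynomial x^2 - 10 is irreducible over Q since 10 is not a perfect square. Its splitting field is Q(sqrt(10)), which has degree 2 over Q.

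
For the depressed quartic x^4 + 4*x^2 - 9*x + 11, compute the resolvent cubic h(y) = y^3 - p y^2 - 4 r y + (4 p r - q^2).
h(y) = y^3 - 4*y^2 - 44*y + 95

Identify coefficients: p = 4, q = -9, r = 11.
Plug into h(y) = y^3 - p y^2 - 4 r y + (4 p r - q^2):
  h(y) = y^3 - (4) y^2 - 4*(11) y + (4*(4)*(11) - (-9)^2)
       = y^3 + (-4) y^2 + (-44) y + (95).
Simplifying: h(y) = y^3 - 4*y^2 - 44*y + 95.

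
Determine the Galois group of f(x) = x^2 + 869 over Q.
Gal(K/Q) = Z/2Z (cyclic of order 2)

x^2 + 869 is irreducible over Q since -869 is not a rational square. The splitting field Q(sqrt(-869)) has degree 2 over Q, and its unique nontrivial automorphism is sqrt(-869) ↦ -sqrt(-869). Hence Gal(Q(sqrt(-869))/Q) = Z/2Z.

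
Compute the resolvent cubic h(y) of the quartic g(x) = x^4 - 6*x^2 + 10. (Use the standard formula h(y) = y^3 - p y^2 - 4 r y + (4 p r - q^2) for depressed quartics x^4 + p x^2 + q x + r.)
h(y) = y^3 + 6*y^2 - 40*y - 240

Identify coefficients: p = -6, q = 0, r = 10.
Plug into h(y) = y^3 - p y^2 - 4 r y + (4 p r - q^2):
  h(y) = y^3 - (-6) y^2 - 4*(10) y + (4*(-6)*(10) - (0)^2)
       = y^3 + (6) y^2 + (-40) y + (-240).
Simplifying: h(y) = y^3 + 6*y^2 - 40*y - 240.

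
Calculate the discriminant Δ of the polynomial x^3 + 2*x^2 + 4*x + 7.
Δ = -731

For x^3 + a x^2 + b x + c the discriminant is Δ = 18 a b c - 4 a^3 c + a^2 b^2 - 4 b^3 - 27 c^2.
Plug a = 2, b = 4, c = 7:
  18*(2)*(4)*(7) - 4*(2)^3*(7) + (2)^2*(4)^2 - 4*(4)^3 - 27*(7)^2
  = 1008 + (-224) + 64 + (-256) + (-1323)
  = -731.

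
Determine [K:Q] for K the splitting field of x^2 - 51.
[K:Q] = 2

The polynomial x^2 - 51 is irreducible over Q since 51 is not a perfect square. Its splitting field is Q(sqrt(51)), which has degree 2 over Q.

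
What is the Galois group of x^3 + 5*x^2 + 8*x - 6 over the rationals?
Gal(K/Q) = S_3 (symmetric group of order 6)

Compute the discriminant of x^3 + (5)*x^2 + (8)*x + (-6): Δ = -2740. Since Δ is not a rational square, the Galois group is not contained in A_3; it must be the full S_3 (irreducibility of the cubic rules out anything smaller).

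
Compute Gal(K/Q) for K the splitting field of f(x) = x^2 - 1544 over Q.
Gal(K/Q) = Z/2Z (cyclic of order 2)

x^2 - 1544 is irreducible over Q since 1544 is not a rational square. The splitting field Q(sqrt(1544)) has degree 2 over Q, and its unique nontrivial automorphism is sqrt(1544) ↦ -sqrt(1544). Hence Gal(Q(sqrt(1544))/Q) = Z/2Z.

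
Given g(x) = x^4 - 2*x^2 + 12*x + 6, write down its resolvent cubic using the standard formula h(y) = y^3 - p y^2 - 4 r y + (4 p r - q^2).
h(y) = y^3 + 2*y^2 - 24*y - 192

Identify coefficients: p = -2, q = 12, r = 6.
Plug into h(y) = y^3 - p y^2 - 4 r y + (4 p r - q^2):
  h(y) = y^3 - (-2) y^2 - 4*(6) y + (4*(-2)*(6) - (12)^2)
       = y^3 + (2) y^2 + (-24) y + (-192).
Simplifying: h(y) = y^3 + 2*y^2 - 24*y - 192.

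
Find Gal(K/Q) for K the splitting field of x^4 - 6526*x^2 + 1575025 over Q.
Gal(K/Q) = Z/2Z (cyclic of order 2)

f factors as (x^2 - 251)(x^2 - 6275), so the splitting field is K = Q(sqrt(251), sqrt(6275)). The squarefree part of 251 is 251 and the squarefree part of 6275 is also 251, so sqrt(251) and sqrt(6275) are both rational multiples of sqrt(251). Hence Q(sqrt(251)) = Q(sqrt(6275)) = Q(sqrt(251)), and the splitting field collapses to a single degree-2 extension with Galois group Z/2Z.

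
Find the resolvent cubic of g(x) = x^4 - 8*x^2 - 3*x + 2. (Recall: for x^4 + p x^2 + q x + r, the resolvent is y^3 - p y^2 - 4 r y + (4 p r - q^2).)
h(y) = y^3 + 8*y^2 - 8*y - 73

Identify coefficients: p = -8, q = -3, r = 2.
Plug into h(y) = y^3 - p y^2 - 4 r y + (4 p r - q^2):
  h(y) = y^3 - (-8) y^2 - 4*(2) y + (4*(-8)*(2) - (-3)^2)
       = y^3 + (8) y^2 + (-8) y + (-73).
Simplifying: h(y) = y^3 + 8*y^2 - 8*y - 73.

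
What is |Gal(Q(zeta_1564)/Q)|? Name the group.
|Gal(Q(zeta_1564)/Q)| = phi(1564) = 704; group ≅ (Z/1564Z)^* ≅ Z/2Z × Z/16Z × Z/22Z

The n-th cyclotomic polynomial Φ_1564(x) is the minimal polynomial of zeta_1564 over Q and has degree phi(1564) = 704. So Q(zeta_1564) is a degree-704 Galois extension with Galois group (Z/1564Z)^*. By CRT, (Z/1564Z)^* ≅ (Z/4Z)^* × (Z/17Z)^* × (Z/23Z)^*. Each prime-power unit group is (Z/4Z)^* ≅ Z/2Z; (Z/17Z)^* ≅ Z/16Z; (Z/23Z)^* ≅ Z/22Z. Hence Gal(Q(zeta_1564)/Q) ≅ Z/2Z × Z/16Z × Z/22Z.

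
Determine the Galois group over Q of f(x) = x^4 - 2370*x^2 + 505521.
Gal(K/Q) = Z/2Z (cyclic of order 2)

f factors as (x^2 - 2133)(x^2 - 237), so the splitting field is K = Q(sqrt(2133), sqrt(237)). The squarefree part of 2133 is 237 and the squarefree part of 237 is also 237, so sqrt(2133) and sqrt(237) are both rational multiples of sqrt(237). Hence Q(sqrt(2133)) = Q(sqrt(237)) = Q(sqrt(237)), and the splitting field collapses to a single degree-2 extension with Galois group Z/2Z.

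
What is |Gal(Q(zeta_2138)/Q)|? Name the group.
|Gal(Q(zeta_2138)/Q)| = phi(2138) = 1068; group ≅ (Z/2138Z)^* ≅ Z/1068Z

The n-th cyclotomic polynomial Φ_2138(x) is the minimal polynomial of zeta_2138 over Q and has degree phi(2138) = 1068. So Q(zeta_2138) is a degree-1068 Galois extension with Galois group (Z/2138Z)^*. By CRT, (Z/2138Z)^* ≅ (Z/2Z)^* × (Z/1069Z)^*. Each prime-power unit group is (Z/2Z)^* ≅ trivial group (order 1); (Z/1069Z)^* ≅ Z/1068Z. Hence Gal(Q(zeta_2138)/Q) ≅ Z/1068Z.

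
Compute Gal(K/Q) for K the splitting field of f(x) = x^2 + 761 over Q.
Gal(K/Q) = Z/2Z (cyclic of order 2)

x^2 + 761 is irreducible over Q since -761 is not a rational square. The splitting field Q(sqrt(-761)) has degree 2 over Q, and its unique nontrivial automorphism is sqrt(-761) ↦ -sqrt(-761). Hence Gal(Q(sqrt(-761))/Q) = Z/2Z.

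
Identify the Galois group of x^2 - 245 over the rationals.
Gal(K/Q) = Z/2Z (cyclic of order 2)

x^2 - 245 is irreducible over Q since 245 is not a rational square. The splitting field Q(sqrt(245)) has degree 2 over Q, and its unique nontrivial automorphism is sqrt(245) ↦ -sqrt(245). Hence Gal(Q(sqrt(245))/Q) = Z/2Z.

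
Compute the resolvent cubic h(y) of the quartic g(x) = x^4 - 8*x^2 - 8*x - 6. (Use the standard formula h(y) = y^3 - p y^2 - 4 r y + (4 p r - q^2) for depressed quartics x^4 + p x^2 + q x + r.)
h(y) = y^3 + 8*y^2 + 24*y + 128

Identify coefficients: p = -8, q = -8, r = -6.
Plug into h(y) = y^3 - p y^2 - 4 r y + (4 p r - q^2):
  h(y) = y^3 - (-8) y^2 - 4*(-6) y + (4*(-8)*(-6) - (-8)^2)
       = y^3 + (8) y^2 + (24) y + (128).
Simplifying: h(y) = y^3 + 8*y^2 + 24*y + 128.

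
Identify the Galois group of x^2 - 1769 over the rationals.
Gal(K/Q) = Z/2Z (cyclic of order 2)

x^2 - 1769 is irreducible over Q since 1769 is not a rational square. The splitting field Q(sqrt(1769)) has degree 2 over Q, and its unique nontrivial automorphism is sqrt(1769) ↦ -sqrt(1769). Hence Gal(Q(sqrt(1769))/Q) = Z/2Z.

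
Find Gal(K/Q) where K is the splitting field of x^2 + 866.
Gal(K/Q) = Z/2Z (cyclic of order 2)

x^2 + 866 is irreducible over Q since -866 is not a rational square. The splitting field Q(sqrt(-866)) has degree 2 over Q, and its unique nontrivial automorphism is sqrt(-866) ↦ -sqrt(-866). Hence Gal(Q(sqrt(-866))/Q) = Z/2Z.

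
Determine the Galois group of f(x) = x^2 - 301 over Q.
Gal(K/Q) = Z/2Z (cyclic of order 2)

x^2 - 301 is irreducible over Q since 301 is not a rational square. The splitting field Q(sqrt(301)) has degree 2 over Q, and its unique nontrivial automorphism is sqrt(301) ↦ -sqrt(301). Hence Gal(Q(sqrt(301))/Q) = Z/2Z.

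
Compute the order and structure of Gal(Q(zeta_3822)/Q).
|Gal(Q(zeta_3822)/Q)| = phi(3822) = 1008; group ≅ (Z/3822Z)^* ≅ Z/2Z × Z/12Z × Z/42Z

The n-th cyclotomic polynomial Φ_3822(x) is the minimal polynomial of zeta_3822 over Q and has degree phi(3822) = 1008. So Q(zeta_3822) is a degree-1008 Galois extension with Galois group (Z/3822Z)^*. By CRT, (Z/3822Z)^* ≅ (Z/2Z)^* × (Z/3Z)^* × (Z/49Z)^* × (Z/13Z)^*. Each prime-power unit group is (Z/2Z)^* ≅ trivial group (order 1); (Z/3Z)^* ≅ Z/2Z; (Z/49Z)^* ≅ Z/42Z; (Z/13Z)^* ≅ Z/12Z. Hence Gal(Q(zeta_3822)/Q) ≅ Z/2Z × Z/12Z × Z/42Z.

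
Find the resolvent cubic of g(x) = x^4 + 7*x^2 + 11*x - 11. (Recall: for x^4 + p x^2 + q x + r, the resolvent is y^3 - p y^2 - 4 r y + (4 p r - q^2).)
h(y) = y^3 - 7*y^2 + 44*y - 429

Identify coefficients: p = 7, q = 11, r = -11.
Plug into h(y) = y^3 - p y^2 - 4 r y + (4 p r - q^2):
  h(y) = y^3 - (7) y^2 - 4*(-11) y + (4*(7)*(-11) - (11)^2)
       = y^3 + (-7) y^2 + (44) y + (-429).
Simplifying: h(y) = y^3 - 7*y^2 + 44*y - 429.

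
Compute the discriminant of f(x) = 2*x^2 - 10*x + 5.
Δ = 60

For a quadratic a x^2 + b x + c the discriminant is Δ = b^2 - 4ac = (-10)^2 - 4*(2)*(5) = 100 - (40) = 60.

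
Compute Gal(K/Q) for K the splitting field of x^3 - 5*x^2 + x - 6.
Gal(K/Q) = S_3 (symmetric group of order 6)

Compute the discriminant of x^3 + (-5)*x^2 + (1)*x + (-6): Δ = -3411. Since Δ is not a rational square, the Galois group is not contained in A_3; it must be the full S_3 (irreducibility of the cubic rules out anything smaller).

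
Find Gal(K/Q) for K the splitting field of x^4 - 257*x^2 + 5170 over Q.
Gal(K/Q) = V_4 (Klein four-group, Z/2Z × Z/2Z)

f factors as (x^2 - 22)(x^2 - 235), so the splitting field is K = Q(sqrt(22), sqrt(235)). The elements 22, 235, 5170 are all non-squares in Q, so sqrt(22) and sqrt(235) generate independent quadratic extensions. Thus [K:Q] = 4 and Gal(K/Q) is generated by the two order-2 automorphisms sqrt(22) ↦ -sqrt(22) and sqrt(235) ↦ -sqrt(235), giving V_4.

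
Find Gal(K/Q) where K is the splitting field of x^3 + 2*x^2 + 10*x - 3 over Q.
Gal(K/Q) = S_3 (symmetric group of order 6)

Compute the discriminant of x^3 + (2)*x^2 + (10)*x + (-3): Δ = -4827. Since Δ is not a rational square, the Galois group is not contained in A_3; it must be the full S_3 (irreducibility of the cubic rules out anything smaller).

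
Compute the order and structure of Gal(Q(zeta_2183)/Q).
|Gal(Q(zeta_2183)/Q)| = phi(2183) = 2088; group ≅ (Z/2183Z)^* ≅ Z/36Z × Z/58Z

The n-th cyclotomic polynomial Φ_2183(x) is the minimal polynomial of zeta_2183 over Q and has degree phi(2183) = 2088. So Q(zeta_2183) is a degree-2088 Galois extension with Galois group (Z/2183Z)^*. By CRT, (Z/2183Z)^* ≅ (Z/37Z)^* × (Z/59Z)^*. Each prime-power unit group is (Z/37Z)^* ≅ Z/36Z; (Z/59Z)^* ≅ Z/58Z. Hence Gal(Q(zeta_2183)/Q) ≅ Z/36Z × Z/58Z.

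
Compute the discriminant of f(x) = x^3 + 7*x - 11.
Δ = -4639

For a depressed cubic x^3 + p x + q the discriminant is Δ = -4 p^3 - 27 q^2 = -4*(7)^3 - 27*(-11)^2 = -1372 - 3267 = -4639.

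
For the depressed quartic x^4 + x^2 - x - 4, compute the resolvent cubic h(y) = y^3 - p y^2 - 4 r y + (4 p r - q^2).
h(y) = y^3 - y^2 + 16*y - 17

Identify coefficients: p = 1, q = -1, r = -4.
Plug into h(y) = y^3 - p y^2 - 4 r y + (4 p r - q^2):
  h(y) = y^3 - (1) y^2 - 4*(-4) y + (4*(1)*(-4) - (-1)^2)
       = y^3 + (-1) y^2 + (16) y + (-17).
Simplifying: h(y) = y^3 - y^2 + 16*y - 17.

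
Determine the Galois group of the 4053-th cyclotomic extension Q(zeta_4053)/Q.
|Gal(Q(zeta_4053)/Q)| = phi(4053) = 2304; group ≅ (Z/4053Z)^* ≅ Z/2Z × Z/6Z × Z/192Z

The n-th cyclotomic polynomial Φ_4053(x) is the minimal polynomial of zeta_4053 over Q and has degree phi(4053) = 2304. So Q(zeta_4053) is a degree-2304 Galois extension with Galois group (Z/4053Z)^*. By CRT, (Z/4053Z)^* ≅ (Z/3Z)^* × (Z/7Z)^* × (Z/193Z)^*. Each prime-power unit group is (Z/3Z)^* ≅ Z/2Z; (Z/7Z)^* ≅ Z/6Z; (Z/193Z)^* ≅ Z/192Z. Hence Gal(Q(zeta_4053)/Q) ≅ Z/2Z × Z/6Z × Z/192Z.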